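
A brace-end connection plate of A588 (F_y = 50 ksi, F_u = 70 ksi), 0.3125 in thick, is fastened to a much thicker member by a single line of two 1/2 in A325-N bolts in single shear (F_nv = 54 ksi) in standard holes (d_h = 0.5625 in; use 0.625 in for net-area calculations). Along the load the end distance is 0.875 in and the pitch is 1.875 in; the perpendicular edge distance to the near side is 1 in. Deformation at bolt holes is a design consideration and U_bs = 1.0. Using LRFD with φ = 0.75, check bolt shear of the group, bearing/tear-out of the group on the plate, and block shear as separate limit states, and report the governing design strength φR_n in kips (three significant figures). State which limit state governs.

15.9 kips (bolt shear governs)

Bolt shear: A_b = π·0.5²/4 = 0.1963 in²; R_n = 54 × 0.1963 × 2 × 1 = 21.21 kips → 0.75 × 21.21 = 15.9 kips.
Bearing: edge l_c = 0.5938, r_n = 15.59 kips; interior l_c = 1.312, r_n = 26.25 kips; R_n = 15.59 + 1·26.25 = 41.84 kips → 31.4 kips.
Block shear: A_gv = 0.8594, A_nv = 0.5664, A_nt = 0.2148 in²; R_n = min(0.6F_uA_nv, 0.6F_yA_gv) + U_bs·F_u·A_nt = 38.83 kips → 29.1 kips.
Bolt shear governs: 15.9 kips.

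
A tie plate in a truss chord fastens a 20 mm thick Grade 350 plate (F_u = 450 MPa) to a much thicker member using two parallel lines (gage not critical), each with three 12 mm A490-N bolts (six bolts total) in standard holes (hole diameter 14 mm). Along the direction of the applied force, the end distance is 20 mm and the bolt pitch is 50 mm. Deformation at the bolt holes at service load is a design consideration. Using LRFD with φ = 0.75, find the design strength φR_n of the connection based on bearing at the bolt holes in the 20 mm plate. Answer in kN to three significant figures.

988 kN

Per bolt r_n = 1.2 l_c t F_u ≤ 2.4 d t F_u; upper limit = 2.4 × 12 × 20 × 450 / 1000 = 259.2 kN.
Edge bolt: l_c = 20 − 14/2 = 13 mm → 1.2 × 13 × 20 × 450 / 1000 = 140.4 → r_n = 140.4 kN.
Interior bolts: l_c = 50 − 14 = 36 mm → 1.2 × 36 × 20 × 450 / 1000 = 388.8 → r_n = 259.2 kN.
R_n = 2 × 140.4 + 4 × 259.2 = 1318 kN.
Design strength φR_n = 0.75 × 1318 = 988 kN.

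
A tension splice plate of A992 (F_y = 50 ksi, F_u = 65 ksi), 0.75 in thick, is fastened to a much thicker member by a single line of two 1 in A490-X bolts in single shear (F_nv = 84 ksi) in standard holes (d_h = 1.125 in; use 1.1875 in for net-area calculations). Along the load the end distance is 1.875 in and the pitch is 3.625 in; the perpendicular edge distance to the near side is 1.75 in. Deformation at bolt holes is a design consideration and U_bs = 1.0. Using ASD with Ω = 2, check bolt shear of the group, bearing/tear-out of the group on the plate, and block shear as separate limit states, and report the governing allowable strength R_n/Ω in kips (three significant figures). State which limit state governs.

Bolt shear: A_b = π·1²/4 = 0.7854 in²; R_n = 84 × 0.7854 × 2 × 1 = 131.9 kips → 131.9 / 2 = 66 kips.
Bearing: edge l_c = 1.312, r_n = 76.78 kips; interior l_c = 2.5, r_n = 117 kips; R_n = 76.78 + 1·117 = 193.8 kips → 96.9 kips.
Block shear: A_gv = 4.125, A_nv = 2.789, A_nt = 0.8672 in²; R_n = min(0.6F_uA_nv, 0.6F_yA_gv) + U_bs·F_u·A_nt = 165.1 kips → 82.6 kips.
Bolt shear governs: 66 kips.

66 kips (bolt shear governs)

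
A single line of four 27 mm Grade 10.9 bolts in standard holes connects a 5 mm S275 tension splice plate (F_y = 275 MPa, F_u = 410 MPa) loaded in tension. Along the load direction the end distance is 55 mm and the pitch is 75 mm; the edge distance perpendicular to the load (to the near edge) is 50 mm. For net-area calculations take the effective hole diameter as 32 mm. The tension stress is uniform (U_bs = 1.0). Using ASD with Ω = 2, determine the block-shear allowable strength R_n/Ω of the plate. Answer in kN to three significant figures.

138 kN

Shear plane L_v = 55 + 3·75 = 280 mm; A_gv = 280 × 5 = 1400 mm².
A_nv = (280 − 3.5·32) × 5 = 840 mm².
A_nt = (50 − 0.5·32) × 5 = 170 mm².
0.6 F_u A_nv = 206.6 kN; 0.6 F_y A_gv = 231 kN → shear rupture governs the shear term.
R_n = 206.6 + 1.0 × 410 × 170 / 1000 = 276.3 kN.
Allowable strength R_n/Ω = 276.3 / 2 = 138 kN.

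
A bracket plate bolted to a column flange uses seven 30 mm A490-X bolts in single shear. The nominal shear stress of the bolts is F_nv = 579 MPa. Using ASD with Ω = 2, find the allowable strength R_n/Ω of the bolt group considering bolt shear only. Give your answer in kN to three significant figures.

1430 kN

A_b = π × 30² / 4 = 706.9 mm².
R_n = F_nv · A_b · n · n_s = 579 × 706.9 × 7 × 1 / 1000 = 2865 kN.
Allowable strength R_n/Ω = 2865 / 2 = 1430 kN.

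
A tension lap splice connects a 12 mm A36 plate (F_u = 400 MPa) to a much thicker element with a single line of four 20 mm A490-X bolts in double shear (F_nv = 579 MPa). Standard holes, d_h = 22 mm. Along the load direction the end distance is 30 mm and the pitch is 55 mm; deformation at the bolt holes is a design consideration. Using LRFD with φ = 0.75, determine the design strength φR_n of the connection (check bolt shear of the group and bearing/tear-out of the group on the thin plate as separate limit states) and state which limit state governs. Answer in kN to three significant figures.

510 kN (bearing governs)

Bolt shear: A_b = π·20²/4 = 314.2 mm²; R_n = 579 × 314.2 × 4 × 2 / 1000 = 1455 kN → 0.75 × 1455 = 1090 kN.
Bearing (1.2 l_c t F_u ≤ 2.4 d t F_u): upper limit = 2.4·20·12·400 / 1000 = 230.4 kN.
  Edge l_c = 30 − 22/2 = 19 → r_n = 109.4 kN; interior l_c = 55 − 22 = 33 → r_n = 190.1 kN.
  R_n,bearing = 1·109.4 + 3·190.1 = 679.7 kN → 0.75 × 679.7 = 510 kN.
Bearing governs: 510 kN.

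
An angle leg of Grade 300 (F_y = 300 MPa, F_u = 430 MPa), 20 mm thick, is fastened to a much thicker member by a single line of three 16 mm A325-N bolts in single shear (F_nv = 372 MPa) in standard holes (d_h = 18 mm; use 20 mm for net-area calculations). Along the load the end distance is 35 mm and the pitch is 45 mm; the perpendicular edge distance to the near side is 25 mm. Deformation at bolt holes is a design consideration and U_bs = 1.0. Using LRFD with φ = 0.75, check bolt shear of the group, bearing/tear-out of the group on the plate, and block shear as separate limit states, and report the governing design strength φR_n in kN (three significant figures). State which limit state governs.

Bolt shear: A_b = π·16²/4 = 201.1 mm²; R_n = 372 × 201.1 × 3 × 1 / 1000 = 224.4 kN → 0.75 × 224.4 = 168 kN.
Bearing: edge l_c = 26, r_n = 268.3 kN; interior l_c = 27, r_n = 278.6 kN; R_n = 268.3 + 2·278.6 = 825.6 kN → 619 kN.
Block shear: A_gv = 2500, A_nv = 1500, A_nt = 300 mm²; R_n = min(0.6F_uA_nv, 0.6F_yA_gv) + U_bs·F_u·A_nt = 516 kN → 387 kN.
Bolt shear governs: 168 kN.

168 kN (bolt shear governs)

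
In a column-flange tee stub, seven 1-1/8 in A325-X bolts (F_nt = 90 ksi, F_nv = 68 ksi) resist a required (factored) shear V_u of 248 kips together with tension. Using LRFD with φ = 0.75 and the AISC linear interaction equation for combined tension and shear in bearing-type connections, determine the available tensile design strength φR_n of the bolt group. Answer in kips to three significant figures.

A_b = π·1.125²/4 = 0.994 in²; f_rv = 248 / (7 × 0.994) = 35.64 ksi.
F'_nt = 1.3 F_nt − (F_nt / φF_nv) f_rv = 1.3·90 − (90/(0.75·68))·35.64 = 54.1 ksi, capped at F_nt → F'_nt = 54.1 ksi.
R_n = F'_nt · A_b · n = 54.1 × 0.994 × 7 = 376.5 kips.
Design strength φR_n = 0.75 × 376.5 = 282 kips.

282 kips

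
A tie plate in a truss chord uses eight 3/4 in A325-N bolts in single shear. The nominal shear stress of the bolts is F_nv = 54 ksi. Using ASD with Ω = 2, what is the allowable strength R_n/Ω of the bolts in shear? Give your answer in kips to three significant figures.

95.4 kips

A_b = π × 0.75² / 4 = 0.4418 in².
R_n = F_nv · A_b · n · n_s = 54 × 0.4418 × 8 × 1 = 190.9 kips.
Allowable strength R_n/Ω = 190.9 / 2 = 95.4 kips.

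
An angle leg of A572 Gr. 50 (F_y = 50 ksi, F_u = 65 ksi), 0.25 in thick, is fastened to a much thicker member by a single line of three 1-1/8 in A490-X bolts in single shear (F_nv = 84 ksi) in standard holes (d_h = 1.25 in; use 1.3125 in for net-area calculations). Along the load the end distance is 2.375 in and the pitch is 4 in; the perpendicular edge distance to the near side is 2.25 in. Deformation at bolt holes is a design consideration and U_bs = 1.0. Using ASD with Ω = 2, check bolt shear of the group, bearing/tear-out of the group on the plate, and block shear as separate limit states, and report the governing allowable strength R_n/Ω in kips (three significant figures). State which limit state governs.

47.5 kips (block shear governs)

Bolt shear: A_b = π·1.125²/4 = 0.994 in²; R_n = 84 × 0.994 × 3 × 1 = 250.5 kips → 250.5 / 2 = 125 kips.
Bearing: edge l_c = 1.75, r_n = 34.12 kips; interior l_c = 2.75, r_n = 43.87 kips; R_n = 34.12 + 2·43.87 = 121.9 kips → 60.9 kips.
Block shear: A_gv = 2.594, A_nv = 1.773, A_nt = 0.3984 in²; R_n = min(0.6F_uA_nv, 0.6F_yA_gv) + U_bs·F_u·A_nt = 95.06 kips → 47.5 kips.
Block shear governs: 47.5 kips.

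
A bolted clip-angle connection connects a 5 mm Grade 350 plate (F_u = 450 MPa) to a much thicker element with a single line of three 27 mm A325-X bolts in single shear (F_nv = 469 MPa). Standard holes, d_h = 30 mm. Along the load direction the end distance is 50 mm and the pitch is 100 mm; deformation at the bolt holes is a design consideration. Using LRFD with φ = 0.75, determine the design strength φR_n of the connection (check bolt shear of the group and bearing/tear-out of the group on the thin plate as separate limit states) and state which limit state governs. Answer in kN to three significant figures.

290 kN (bearing governs)

Bolt shear: A_b = π·27²/4 = 572.6 mm²; R_n = 469 × 572.6 × 3 × 1 / 1000 = 805.6 kN → 0.75 × 805.6 = 604 kN.
Bearing (1.2 l_c t F_u ≤ 2.4 d t F_u): upper limit = 2.4·27·5·450 / 1000 = 145.8 kN.
  Edge l_c = 50 − 30/2 = 35 → r_n = 94.5 kN; interior l_c = 100 − 30 = 70 → r_n = 145.8 kN.
  R_n,bearing = 1·94.5 + 2·145.8 = 386.1 kN → 0.75 × 386.1 = 290 kN.
Bearing governs: 290 kN.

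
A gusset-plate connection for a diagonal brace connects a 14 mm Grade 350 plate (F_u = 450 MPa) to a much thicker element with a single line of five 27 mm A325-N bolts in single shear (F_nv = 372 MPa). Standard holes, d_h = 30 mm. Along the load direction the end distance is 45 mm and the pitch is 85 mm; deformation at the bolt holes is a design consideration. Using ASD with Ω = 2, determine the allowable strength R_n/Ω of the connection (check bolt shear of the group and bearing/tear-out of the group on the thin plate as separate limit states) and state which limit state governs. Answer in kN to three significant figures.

532 kN (bolt shear governs)

Bolt shear: A_b = π·27²/4 = 572.6 mm²; R_n = 372 × 572.6 × 5 × 1 / 1000 = 1065 kN → 1065 / 2 = 532 kN.
Bearing (1.2 l_c t F_u ≤ 2.4 d t F_u): upper limit = 2.4·27·14·450 / 1000 = 408.2 kN.
  Edge l_c = 45 − 30/2 = 30 → r_n = 226.8 kN; interior l_c = 85 − 30 = 55 → r_n = 408.2 kN.
  R_n,bearing = 1·226.8 + 4·408.2 = 1860 kN → 1860 / 2 = 930 kN.
Bolt shear governs: 532 kN.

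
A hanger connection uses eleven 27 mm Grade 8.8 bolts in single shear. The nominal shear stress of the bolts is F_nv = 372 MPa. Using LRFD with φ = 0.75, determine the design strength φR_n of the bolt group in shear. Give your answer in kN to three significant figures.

A_b = π × 27² / 4 = 572.6 mm².
R_n = F_nv · A_b · n · n_s = 372 × 572.6 × 11 × 1 / 1000 = 2343 kN.
Design strength φR_n = 0.75 × 2343 = 1760 kN.

1760 kN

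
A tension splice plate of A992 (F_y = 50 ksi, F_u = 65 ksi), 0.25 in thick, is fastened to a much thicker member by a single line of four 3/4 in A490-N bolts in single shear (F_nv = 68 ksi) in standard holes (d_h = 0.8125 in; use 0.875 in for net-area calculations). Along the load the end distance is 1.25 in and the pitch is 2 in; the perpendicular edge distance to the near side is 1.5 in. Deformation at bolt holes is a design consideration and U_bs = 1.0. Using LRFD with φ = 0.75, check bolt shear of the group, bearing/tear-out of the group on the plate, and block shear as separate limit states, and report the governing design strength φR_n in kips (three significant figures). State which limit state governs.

43.6 kips (block shear governs)

Bolt shear: A_b = π·0.75²/4 = 0.4418 in²; R_n = 68 × 0.4418 × 4 × 1 = 120.2 kips → 0.75 × 120.2 = 90.1 kips.
Bearing: edge l_c = 0.8438, r_n = 16.45 kips; interior l_c = 1.188, r_n = 23.16 kips; R_n = 16.45 + 3·23.16 = 85.92 kips → 64.4 kips.
Block shear: A_gv = 1.812, A_nv = 1.047, A_nt = 0.2656 in²; R_n = min(0.6F_uA_nv, 0.6F_yA_gv) + U_bs·F_u·A_nt = 58.09 kips → 43.6 kips.
Block shear governs: 43.6 kips.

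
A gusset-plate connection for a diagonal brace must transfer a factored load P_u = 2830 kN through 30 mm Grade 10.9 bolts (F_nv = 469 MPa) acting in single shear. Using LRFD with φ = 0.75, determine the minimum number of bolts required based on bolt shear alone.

12 bolts

A_b = π·30²/4 = 706.9 mm².
Per-bolt design strength φR_n = 0.75 × 469 × 706.9 × 1 / 1000 = 248.6 kN.
n ≥ 2830 / 248.6 = 11.38 → use 12 bolts.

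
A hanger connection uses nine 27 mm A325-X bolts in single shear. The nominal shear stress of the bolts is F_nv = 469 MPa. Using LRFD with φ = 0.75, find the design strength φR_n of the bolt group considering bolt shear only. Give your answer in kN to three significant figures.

A_b = π × 27² / 4 = 572.6 mm².
R_n = F_nv · A_b · n · n_s = 469 × 572.6 × 9 × 1 / 1000 = 2417 kN.
Design strength φR_n = 0.75 × 2417 = 1810 kN.

1810 kN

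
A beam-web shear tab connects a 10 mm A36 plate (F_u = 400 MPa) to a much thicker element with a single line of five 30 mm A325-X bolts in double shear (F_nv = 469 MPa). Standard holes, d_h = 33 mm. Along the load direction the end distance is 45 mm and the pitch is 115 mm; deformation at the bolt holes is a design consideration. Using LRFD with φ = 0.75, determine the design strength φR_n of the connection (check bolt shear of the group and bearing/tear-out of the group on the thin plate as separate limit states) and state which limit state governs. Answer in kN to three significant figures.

Bolt shear: A_b = π·30²/4 = 706.9 mm²; R_n = 469 × 706.9 × 5 × 2 / 1000 = 3315 kN → 0.75 × 3315 = 2490 kN.
Bearing (1.2 l_c t F_u ≤ 2.4 d t F_u): upper limit = 2.4·30·10·400 / 1000 = 288 kN.
  Edge l_c = 45 − 33/2 = 28.5 → r_n = 136.8 kN; interior l_c = 115 − 33 = 82 → r_n = 288 kN.
  R_n,bearing = 1·136.8 + 4·288 = 1289 kN → 0.75 × 1289 = 967 kN.
Bearing governs: 967 kN.

967 kN (bearing governs)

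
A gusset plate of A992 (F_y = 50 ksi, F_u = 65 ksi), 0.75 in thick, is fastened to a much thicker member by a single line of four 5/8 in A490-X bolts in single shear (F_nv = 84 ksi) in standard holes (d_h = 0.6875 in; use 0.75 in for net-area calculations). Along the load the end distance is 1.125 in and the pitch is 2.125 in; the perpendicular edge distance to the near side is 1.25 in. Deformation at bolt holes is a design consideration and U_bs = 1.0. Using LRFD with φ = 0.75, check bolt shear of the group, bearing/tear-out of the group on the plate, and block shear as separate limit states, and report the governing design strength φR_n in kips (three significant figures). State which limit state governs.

Bolt shear: A_b = π·0.625²/4 = 0.3068 in²; R_n = 84 × 0.3068 × 4 × 1 = 103.1 kips → 0.75 × 103.1 = 77.3 kips.
Bearing: edge l_c = 0.7812, r_n = 45.7 kips; interior l_c = 1.438, r_n = 73.12 kips; R_n = 45.7 + 3·73.12 = 265.1 kips → 199 kips.
Block shear: A_gv = 5.625, A_nv = 3.656, A_nt = 0.6562 in²; R_n = min(0.6F_uA_nv, 0.6F_yA_gv) + U_bs·F_u·A_nt = 185.2 kips → 139 kips.
Bolt shear governs: 77.3 kips.

77.3 kips (bolt shear governs)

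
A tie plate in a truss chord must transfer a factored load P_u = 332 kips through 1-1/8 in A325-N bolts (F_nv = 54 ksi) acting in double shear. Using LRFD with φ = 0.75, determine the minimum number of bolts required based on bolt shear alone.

A_b = π·1.125²/4 = 0.994 in².
Per-bolt design strength φR_n = 0.75 × 54 × 0.994 × 2 = 80.52 kips.
n ≥ 332 / 80.52 = 4.123 → use 5 bolts.

5 bolts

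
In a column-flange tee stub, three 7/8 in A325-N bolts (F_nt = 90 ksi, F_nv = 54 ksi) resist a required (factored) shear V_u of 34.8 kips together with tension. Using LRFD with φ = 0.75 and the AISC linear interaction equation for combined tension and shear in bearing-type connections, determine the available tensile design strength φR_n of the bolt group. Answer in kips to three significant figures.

100 kips

A_b = π·0.875²/4 = 0.6013 in²; f_rv = 34.8 / (3 × 0.6013) = 19.29 ksi.
F'_nt = 1.3 F_nt − (F_nt / φF_nv) f_rv = 1.3·90 − (90/(0.75·54))·19.29 = 74.13 ksi, capped at F_nt → F'_nt = 74.13 ksi.
R_n = F'_nt · A_b · n = 74.13 × 0.6013 × 3 = 133.7 kips.
Design strength φR_n = 0.75 × 133.7 = 100 kips.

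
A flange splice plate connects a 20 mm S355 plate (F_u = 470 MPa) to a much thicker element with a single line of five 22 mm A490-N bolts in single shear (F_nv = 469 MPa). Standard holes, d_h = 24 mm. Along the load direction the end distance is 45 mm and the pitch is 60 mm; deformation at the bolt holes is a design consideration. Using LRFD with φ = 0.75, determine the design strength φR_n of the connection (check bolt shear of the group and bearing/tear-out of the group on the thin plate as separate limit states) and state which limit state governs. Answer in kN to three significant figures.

Bolt shear: A_b = π·22²/4 = 380.1 mm²; R_n = 469 × 380.1 × 5 × 1 / 1000 = 891.4 kN → 0.75 × 891.4 = 669 kN.
Bearing (1.2 l_c t F_u ≤ 2.4 d t F_u): upper limit = 2.4·22·20·470 / 1000 = 496.3 kN.
  Edge l_c = 45 − 24/2 = 33 → r_n = 372.2 kN; interior l_c = 60 − 24 = 36 → r_n = 406.1 kN.
  R_n,bearing = 1·372.2 + 4·406.1 = 1997 kN → 0.75 × 1997 = 1500 kN.
Bolt shear governs: 669 kN.

669 kN (bolt shear governs)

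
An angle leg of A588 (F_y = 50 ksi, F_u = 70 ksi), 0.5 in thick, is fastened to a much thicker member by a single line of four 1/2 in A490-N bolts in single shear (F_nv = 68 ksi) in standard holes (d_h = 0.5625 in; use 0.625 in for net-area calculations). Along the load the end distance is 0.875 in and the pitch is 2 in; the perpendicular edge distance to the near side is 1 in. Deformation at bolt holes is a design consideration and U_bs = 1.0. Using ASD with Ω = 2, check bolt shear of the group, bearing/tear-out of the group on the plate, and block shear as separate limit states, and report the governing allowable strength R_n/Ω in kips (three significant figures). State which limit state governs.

26.7 kips (bolt shear governs)

Bolt shear: A_b = π·0.5²/4 = 0.1963 in²; R_n = 68 × 0.1963 × 4 × 1 = 53.41 kips → 53.41 / 2 = 26.7 kips.
Bearing: edge l_c = 0.5938, r_n = 24.94 kips; interior l_c = 1.438, r_n = 42 kips; R_n = 24.94 + 3·42 = 150.9 kips → 75.5 kips.
Block shear: A_gv = 3.438, A_nv = 2.344, A_nt = 0.3438 in²; R_n = min(0.6F_uA_nv, 0.6F_yA_gv) + U_bs·F_u·A_nt = 122.5 kips → 61.2 kips.
Bolt shear governs: 26.7 kips.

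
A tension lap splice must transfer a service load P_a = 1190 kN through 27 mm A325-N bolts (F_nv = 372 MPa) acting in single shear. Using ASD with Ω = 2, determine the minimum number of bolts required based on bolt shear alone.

12 bolts

A_b = π·27²/4 = 572.6 mm².
Per-bolt allowable strength R_n/Ω = 372 × 572.6 × 1 / 1000 / 2 = 106.5 kN.
n ≥ 1190 / 106.5 = 11.17 → use 12 bolts.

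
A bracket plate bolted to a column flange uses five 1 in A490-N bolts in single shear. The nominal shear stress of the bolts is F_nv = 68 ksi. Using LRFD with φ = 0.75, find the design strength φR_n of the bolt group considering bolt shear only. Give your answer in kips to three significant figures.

A_b = π × 1² / 4 = 0.7854 in².
R_n = F_nv · A_b · n · n_s = 68 × 0.7854 × 5 × 1 = 267 kips.
Design strength φR_n = 0.75 × 267 = 200 kips.

200 kips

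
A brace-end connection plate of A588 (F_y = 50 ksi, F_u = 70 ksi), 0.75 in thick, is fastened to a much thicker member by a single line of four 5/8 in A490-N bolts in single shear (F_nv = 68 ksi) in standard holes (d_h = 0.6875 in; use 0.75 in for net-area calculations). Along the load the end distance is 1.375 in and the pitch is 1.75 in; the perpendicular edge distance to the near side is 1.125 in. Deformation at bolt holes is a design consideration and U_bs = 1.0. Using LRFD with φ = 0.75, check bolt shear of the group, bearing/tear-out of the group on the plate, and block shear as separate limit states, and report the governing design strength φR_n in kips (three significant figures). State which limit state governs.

62.6 kips (bolt shear governs)

Bolt shear: A_b = π·0.625²/4 = 0.3068 in²; R_n = 68 × 0.3068 × 4 × 1 = 83.45 kips → 0.75 × 83.45 = 62.6 kips.
Bearing: edge l_c = 1.031, r_n = 64.97 kips; interior l_c = 1.062, r_n = 66.94 kips; R_n = 64.97 + 3·66.94 = 265.8 kips → 199 kips.
Block shear: A_gv = 4.969, A_nv = 3, A_nt = 0.5625 in²; R_n = min(0.6F_uA_nv, 0.6F_yA_gv) + U_bs·F_u·A_nt = 165.4 kips → 124 kips.
Bolt shear governs: 62.6 kips.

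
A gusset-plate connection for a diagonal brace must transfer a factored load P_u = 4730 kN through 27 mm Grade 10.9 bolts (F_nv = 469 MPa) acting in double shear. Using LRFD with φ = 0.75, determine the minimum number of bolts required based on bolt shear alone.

12 bolts

A_b = π·27²/4 = 572.6 mm².
Per-bolt design strength φR_n = 0.75 × 469 × 572.6 × 2 / 1000 = 402.8 kN.
n ≥ 4730 / 402.8 = 11.74 → use 12 bolts.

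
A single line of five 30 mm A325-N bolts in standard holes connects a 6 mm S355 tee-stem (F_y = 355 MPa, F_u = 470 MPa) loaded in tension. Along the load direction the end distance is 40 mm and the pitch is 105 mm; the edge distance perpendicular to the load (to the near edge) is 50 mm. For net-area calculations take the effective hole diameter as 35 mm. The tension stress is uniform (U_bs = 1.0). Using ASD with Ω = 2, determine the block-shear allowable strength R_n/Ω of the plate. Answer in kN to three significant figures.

302 kN

Shear plane L_v = 40 + 4·105 = 460 mm; A_gv = 460 × 6 = 2760 mm².
A_nv = (460 − 4.5·35) × 6 = 1815 mm².
A_nt = (50 − 0.5·35) × 6 = 195 mm².
0.6 F_u A_nv = 511.8 kN; 0.6 F_y A_gv = 587.9 kN → shear rupture governs the shear term.
R_n = 511.8 + 1.0 × 470 × 195 / 1000 = 603.5 kN.
Allowable strength R_n/Ω = 603.5 / 2 = 302 kN.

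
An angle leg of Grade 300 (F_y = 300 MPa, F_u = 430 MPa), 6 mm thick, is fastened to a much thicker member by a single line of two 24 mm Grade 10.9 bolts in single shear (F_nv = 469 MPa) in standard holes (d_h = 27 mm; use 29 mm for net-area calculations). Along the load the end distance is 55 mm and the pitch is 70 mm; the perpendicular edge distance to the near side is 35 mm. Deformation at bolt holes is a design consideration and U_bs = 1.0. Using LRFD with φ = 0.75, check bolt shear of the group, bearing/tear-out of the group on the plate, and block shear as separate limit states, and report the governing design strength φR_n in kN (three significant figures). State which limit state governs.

Bolt shear: A_b = π·24²/4 = 452.4 mm²; R_n = 469 × 452.4 × 2 × 1 / 1000 = 424.3 kN → 0.75 × 424.3 = 318 kN.
Bearing: edge l_c = 41.5, r_n = 128.5 kN; interior l_c = 43, r_n = 133.1 kN; R_n = 128.5 + 1·133.1 = 261.6 kN → 196 kN.
Block shear: A_gv = 750, A_nv = 489, A_nt = 123 mm²; R_n = min(0.6F_uA_nv, 0.6F_yA_gv) + U_bs·F_u·A_nt = 179.1 kN → 134 kN.
Block shear governs: 134 kN.

134 kN (block shear governs)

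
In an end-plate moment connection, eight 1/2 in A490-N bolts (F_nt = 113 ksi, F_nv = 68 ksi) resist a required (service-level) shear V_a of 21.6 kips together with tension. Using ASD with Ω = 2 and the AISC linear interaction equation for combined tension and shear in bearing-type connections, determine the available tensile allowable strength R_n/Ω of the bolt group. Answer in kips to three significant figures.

A_b = π·0.5²/4 = 0.1963 in²; f_rv = 21.6 / (8 × 0.1963) = 13.75 ksi.
F'_nt = 1.3 F_nt − (Ω F_nt / F_nv) f_rv = 1.3·113 − (2·113/68)·13.75 = 101.2 ksi, capped at F_nt → F'_nt = 101.2 ksi.
R_n = F'_nt · A_b · n = 101.2 × 0.1963 × 8 = 159 kips.
Allowable strength R_n/Ω = 159 / 2 = 79.5 kips.

79.5 kips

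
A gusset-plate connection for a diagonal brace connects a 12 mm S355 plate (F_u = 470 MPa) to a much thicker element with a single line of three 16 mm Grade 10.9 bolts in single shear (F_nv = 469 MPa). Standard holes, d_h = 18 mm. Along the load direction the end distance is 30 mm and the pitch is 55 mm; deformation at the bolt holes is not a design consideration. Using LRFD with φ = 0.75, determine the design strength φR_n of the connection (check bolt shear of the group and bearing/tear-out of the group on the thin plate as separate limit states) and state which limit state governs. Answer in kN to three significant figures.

212 kN (bolt shear governs)

Bolt shear: A_b = π·16²/4 = 201.1 mm²; R_n = 469 × 201.1 × 3 × 1 / 1000 = 282.9 kN → 0.75 × 282.9 = 212 kN.
Bearing (1.5 l_c t F_u ≤ 3.0 d t F_u): upper limit = 3.0·16·12·470 / 1000 = 270.7 kN.
  Edge l_c = 30 − 18/2 = 21 → r_n = 177.7 kN; interior l_c = 55 − 18 = 37 → r_n = 270.7 kN.
  R_n,bearing = 1·177.7 + 2·270.7 = 719.1 kN → 0.75 × 719.1 = 539 kN.
Bolt shear governs: 212 kN.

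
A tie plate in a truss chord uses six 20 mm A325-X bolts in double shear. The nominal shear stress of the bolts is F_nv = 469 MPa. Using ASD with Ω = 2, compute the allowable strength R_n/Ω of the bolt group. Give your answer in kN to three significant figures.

884 kN

A_b = π × 20² / 4 = 314.2 mm².
R_n = F_nv · A_b · n · n_s = 469 × 314.2 × 6 × 2 / 1000 = 1768 kN.
Allowable strength R_n/Ω = 1768 / 2 = 884 kN.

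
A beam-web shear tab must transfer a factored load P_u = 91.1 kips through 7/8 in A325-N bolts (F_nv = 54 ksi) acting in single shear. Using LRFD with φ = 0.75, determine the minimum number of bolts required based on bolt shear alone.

4 bolts

A_b = π·0.875²/4 = 0.6013 in².
Per-bolt design strength φR_n = 0.75 × 54 × 0.6013 × 1 = 24.35 kips.
n ≥ 91.1 / 24.35 = 3.741 → use 4 bolts.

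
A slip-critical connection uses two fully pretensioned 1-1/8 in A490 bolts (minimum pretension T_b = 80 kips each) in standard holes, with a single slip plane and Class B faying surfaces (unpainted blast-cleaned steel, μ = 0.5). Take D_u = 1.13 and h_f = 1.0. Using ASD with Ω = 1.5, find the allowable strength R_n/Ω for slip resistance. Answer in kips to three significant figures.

R_n = μ · D_u · h_f · T_b · n_s · n_b = 0.5 × 1.13 × 1.0 × 80 × 1 × 2 = 90.4 kips.
Allowable strength R_n/Ω = 90.4 / 1.5 = 60.3 kips.

60.3 kips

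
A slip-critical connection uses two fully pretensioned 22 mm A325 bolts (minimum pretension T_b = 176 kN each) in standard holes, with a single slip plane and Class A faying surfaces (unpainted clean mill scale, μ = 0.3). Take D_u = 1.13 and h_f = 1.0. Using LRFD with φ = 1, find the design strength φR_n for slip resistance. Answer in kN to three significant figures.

119 kN

R_n = μ · D_u · h_f · T_b · n_s · n_b = 0.3 × 1.13 × 1.0 × 176 × 1 × 2 = 119.3 kN.
Design strength φR_n = 1 × 119.3 = 119 kN.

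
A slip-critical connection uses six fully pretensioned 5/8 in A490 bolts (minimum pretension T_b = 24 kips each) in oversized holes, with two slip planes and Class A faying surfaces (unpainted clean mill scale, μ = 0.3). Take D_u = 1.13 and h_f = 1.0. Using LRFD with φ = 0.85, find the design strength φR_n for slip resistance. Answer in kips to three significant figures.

83 kips

R_n = μ · D_u · h_f · T_b · n_s · n_b = 0.3 × 1.13 × 1.0 × 24 × 2 × 6 = 97.63 kips.
Design strength φR_n = 0.85 × 97.63 = 83 kips.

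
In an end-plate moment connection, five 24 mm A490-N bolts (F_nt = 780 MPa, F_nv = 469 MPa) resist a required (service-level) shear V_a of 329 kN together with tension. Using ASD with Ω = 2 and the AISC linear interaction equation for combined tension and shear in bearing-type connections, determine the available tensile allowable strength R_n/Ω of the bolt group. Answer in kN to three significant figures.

600 kN

A_b = π·24²/4 = 452.4 mm²; f_rv = 329 × 1000 / (5 × 452.4) = 145.4 MPa.
F'_nt = 1.3 F_nt − (Ω F_nt / F_nv) f_rv = 1.3·780 − (2·780/469)·145.4 = 530.2 MPa, capped at F_nt → F'_nt = 530.2 MPa.
R_n = F'_nt · A_b · n = 530.2 × 452.4 × 5 / 1000 = 1199 kN.
Allowable strength R_n/Ω = 1199 / 2 = 600 kN.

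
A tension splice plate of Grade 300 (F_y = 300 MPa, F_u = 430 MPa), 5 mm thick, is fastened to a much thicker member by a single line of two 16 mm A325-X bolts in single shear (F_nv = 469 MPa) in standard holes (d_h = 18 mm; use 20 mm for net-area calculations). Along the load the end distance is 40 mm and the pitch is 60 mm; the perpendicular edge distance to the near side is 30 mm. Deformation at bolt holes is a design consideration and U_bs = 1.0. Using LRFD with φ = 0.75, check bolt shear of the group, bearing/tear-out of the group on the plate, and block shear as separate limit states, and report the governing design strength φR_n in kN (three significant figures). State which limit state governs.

Bolt shear: A_b = π·16²/4 = 201.1 mm²; R_n = 469 × 201.1 × 2 × 1 / 1000 = 188.6 kN → 0.75 × 188.6 = 141 kN.
Bearing: edge l_c = 31, r_n = 79.98 kN; interior l_c = 42, r_n = 82.56 kN; R_n = 79.98 + 1·82.56 = 162.5 kN → 122 kN.
Block shear: A_gv = 500, A_nv = 350, A_nt = 100 mm²; R_n = min(0.6F_uA_nv, 0.6F_yA_gv) + U_bs·F_u·A_nt = 133 kN → 99.8 kN.
Block shear governs: 99.8 kN.

99.8 kN (block shear governs)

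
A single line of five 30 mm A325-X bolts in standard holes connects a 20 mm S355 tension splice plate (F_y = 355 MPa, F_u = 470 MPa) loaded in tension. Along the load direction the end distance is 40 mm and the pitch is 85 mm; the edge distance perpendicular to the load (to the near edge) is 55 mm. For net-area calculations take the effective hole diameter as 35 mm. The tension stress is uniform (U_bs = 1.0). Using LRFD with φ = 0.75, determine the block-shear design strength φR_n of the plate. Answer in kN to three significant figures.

Shear plane L_v = 40 + 4·85 = 380 mm; A_gv = 380 × 20 = 7600 mm².
A_nv = (380 − 4.5·35) × 20 = 4450 mm².
A_nt = (55 − 0.5·35) × 20 = 750 mm².
0.6 F_u A_nv = 1255 kN; 0.6 F_y A_gv = 1619 kN → shear rupture governs the shear term.
R_n = 1255 + 1.0 × 470 × 750 / 1000 = 1607 kN.
Design strength φR_n = 0.75 × 1607 = 1210 kN.

1210 kN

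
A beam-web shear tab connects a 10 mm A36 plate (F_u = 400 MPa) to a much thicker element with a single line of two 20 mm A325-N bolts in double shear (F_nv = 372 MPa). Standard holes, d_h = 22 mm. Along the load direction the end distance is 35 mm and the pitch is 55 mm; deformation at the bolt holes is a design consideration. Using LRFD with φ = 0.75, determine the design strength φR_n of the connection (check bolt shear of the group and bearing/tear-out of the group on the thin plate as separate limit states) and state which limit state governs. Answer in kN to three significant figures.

205 kN (bearing governs)

Bolt shear: A_b = π·20²/4 = 314.2 mm²; R_n = 372 × 314.2 × 2 × 2 / 1000 = 467.5 kN → 0.75 × 467.5 = 351 kN.
Bearing (1.2 l_c t F_u ≤ 2.4 d t F_u): upper limit = 2.4·20·10·400 / 1000 = 192 kN.
  Edge l_c = 35 − 22/2 = 24 → r_n = 115.2 kN; interior l_c = 55 − 22 = 33 → r_n = 158.4 kN.
  R_n,bearing = 1·115.2 + 1·158.4 = 273.6 kN → 0.75 × 273.6 = 205 kN.
Bearing governs: 205 kN.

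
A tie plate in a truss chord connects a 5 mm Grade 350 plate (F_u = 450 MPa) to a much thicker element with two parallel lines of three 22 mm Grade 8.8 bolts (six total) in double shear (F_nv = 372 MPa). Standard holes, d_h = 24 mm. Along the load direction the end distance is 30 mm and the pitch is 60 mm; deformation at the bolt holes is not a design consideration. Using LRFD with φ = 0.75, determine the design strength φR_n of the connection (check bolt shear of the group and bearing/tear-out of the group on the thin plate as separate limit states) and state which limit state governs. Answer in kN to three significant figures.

Bolt shear: A_b = π·22²/4 = 380.1 mm²; R_n = 372 × 380.1 × 6 × 2 / 1000 = 1697 kN → 0.75 × 1697 = 1270 kN.
Bearing (1.5 l_c t F_u ≤ 3.0 d t F_u): upper limit = 3.0·22·5·450 / 1000 = 148.5 kN.
  Edge l_c = 30 − 24/2 = 18 → r_n = 60.75 kN; interior l_c = 60 − 24 = 36 → r_n = 121.5 kN.
  R_n,bearing = 2·60.75 + 4·121.5 = 607.5 kN → 0.75 × 607.5 = 456 kN.
Bearing governs: 456 kN.

456 kN (bearing governs)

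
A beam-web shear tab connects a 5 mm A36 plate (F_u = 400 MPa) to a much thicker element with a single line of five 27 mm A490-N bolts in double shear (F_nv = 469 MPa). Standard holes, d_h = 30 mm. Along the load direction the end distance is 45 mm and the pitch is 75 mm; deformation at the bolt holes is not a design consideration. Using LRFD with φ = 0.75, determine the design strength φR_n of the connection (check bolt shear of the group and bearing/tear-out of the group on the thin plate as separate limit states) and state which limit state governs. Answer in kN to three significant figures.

Bolt shear: A_b = π·27²/4 = 572.6 mm²; R_n = 469 × 572.6 × 5 × 2 / 1000 = 2685 kN → 0.75 × 2685 = 2010 kN.
Bearing (1.5 l_c t F_u ≤ 3.0 d t F_u): upper limit = 3.0·27·5·400 / 1000 = 162 kN.
  Edge l_c = 45 − 30/2 = 30 → r_n = 90 kN; interior l_c = 75 − 30 = 45 → r_n = 135 kN.
  R_n,bearing = 1·90 + 4·135 = 630 kN → 0.75 × 630 = 472 kN.
Bearing governs: 472 kN.

472 kN (bearing governs)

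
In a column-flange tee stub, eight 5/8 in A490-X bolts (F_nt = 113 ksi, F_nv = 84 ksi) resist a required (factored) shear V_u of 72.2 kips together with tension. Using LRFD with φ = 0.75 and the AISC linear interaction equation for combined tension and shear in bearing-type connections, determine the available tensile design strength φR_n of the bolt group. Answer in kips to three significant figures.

A_b = π·0.625²/4 = 0.3068 in²; f_rv = 72.2 / (8 × 0.3068) = 29.42 ksi.
F'_nt = 1.3 F_nt − (F_nt / φF_nv) f_rv = 1.3·113 − (113/(0.75·84))·29.42 = 94.14 ksi, capped at F_nt → F'_nt = 94.14 ksi.
R_n = F'_nt · A_b · n = 94.14 × 0.3068 × 8 = 231 kips.
Design strength φR_n = 0.75 × 231 = 173 kips.

173 kips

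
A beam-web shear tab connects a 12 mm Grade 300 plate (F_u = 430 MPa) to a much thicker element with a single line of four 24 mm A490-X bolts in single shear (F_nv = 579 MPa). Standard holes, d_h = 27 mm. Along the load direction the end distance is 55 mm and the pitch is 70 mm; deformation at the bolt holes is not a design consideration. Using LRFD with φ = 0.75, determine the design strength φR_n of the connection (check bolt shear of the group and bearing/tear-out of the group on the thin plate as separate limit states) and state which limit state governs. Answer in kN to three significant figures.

786 kN (bolt shear governs)

Bolt shear: A_b = π·24²/4 = 452.4 mm²; R_n = 579 × 452.4 × 4 × 1 / 1000 = 1048 kN → 0.75 × 1048 = 786 kN.
Bearing (1.5 l_c t F_u ≤ 3.0 d t F_u): upper limit = 3.0·24·12·430 / 1000 = 371.5 kN.
  Edge l_c = 55 − 27/2 = 41.5 → r_n = 321.2 kN; interior l_c = 70 − 27 = 43 → r_n = 332.8 kN.
  R_n,bearing = 1·321.2 + 3·332.8 = 1320 kN → 0.75 × 1320 = 990 kN.
Bolt shear governs: 786 kN.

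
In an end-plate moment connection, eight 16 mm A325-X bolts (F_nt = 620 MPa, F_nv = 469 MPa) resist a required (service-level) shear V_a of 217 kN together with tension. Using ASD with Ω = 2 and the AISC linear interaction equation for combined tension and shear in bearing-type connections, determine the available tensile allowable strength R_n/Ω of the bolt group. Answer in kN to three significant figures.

361 kN

A_b = π·16²/4 = 201.1 mm²; f_rv = 217 × 1000 / (8 × 201.1) = 134.9 MPa.
F'_nt = 1.3 F_nt − (Ω F_nt / F_nv) f_rv = 1.3·620 − (2·620/469)·134.9 = 449.3 MPa, capped at F_nt → F'_nt = 449.3 MPa.
R_n = F'_nt · A_b · n = 449.3 × 201.1 × 8 / 1000 = 722.7 kN.
Allowable strength R_n/Ω = 722.7 / 2 = 361 kN.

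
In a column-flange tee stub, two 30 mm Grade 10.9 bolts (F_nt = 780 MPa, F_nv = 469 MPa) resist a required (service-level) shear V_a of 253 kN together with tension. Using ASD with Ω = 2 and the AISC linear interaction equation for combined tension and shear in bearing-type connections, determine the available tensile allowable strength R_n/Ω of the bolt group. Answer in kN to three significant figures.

296 kN

A_b = π·30²/4 = 706.9 mm²; f_rv = 253 × 1000 / (2 × 706.9) = 179 MPa.
F'_nt = 1.3 F_nt − (Ω F_nt / F_nv) f_rv = 1.3·780 − (2·780/469)·179 = 418.7 MPa, capped at F_nt → F'_nt = 418.7 MPa.
R_n = F'_nt · A_b · n = 418.7 × 706.9 × 2 / 1000 = 592 kN.
Allowable strength R_n/Ω = 592 / 2 = 296 kN.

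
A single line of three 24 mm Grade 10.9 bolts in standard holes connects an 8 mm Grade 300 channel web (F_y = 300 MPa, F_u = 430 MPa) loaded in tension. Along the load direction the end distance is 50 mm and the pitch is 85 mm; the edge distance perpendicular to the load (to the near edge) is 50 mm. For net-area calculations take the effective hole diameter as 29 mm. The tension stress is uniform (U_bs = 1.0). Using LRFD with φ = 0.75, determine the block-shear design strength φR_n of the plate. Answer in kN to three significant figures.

Shear plane L_v = 50 + 2·85 = 220 mm; A_gv = 220 × 8 = 1760 mm².
A_nv = (220 − 2.5·29) × 8 = 1180 mm².
A_nt = (50 − 0.5·29) × 8 = 284 mm².
0.6 F_u A_nv = 304.4 kN; 0.6 F_y A_gv = 316.8 kN → shear rupture governs the shear term.
R_n = 304.4 + 1.0 × 430 × 284 / 1000 = 426.6 kN.
Design strength φR_n = 0.75 × 426.6 = 320 kN.

320 kN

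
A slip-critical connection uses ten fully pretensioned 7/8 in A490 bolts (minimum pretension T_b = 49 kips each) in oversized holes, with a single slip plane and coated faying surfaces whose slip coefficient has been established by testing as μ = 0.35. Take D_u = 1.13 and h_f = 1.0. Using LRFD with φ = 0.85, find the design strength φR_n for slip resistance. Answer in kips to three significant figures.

165 kips

R_n = μ · D_u · h_f · T_b · n_s · n_b = 0.35 × 1.13 × 1.0 × 49 × 1 × 10 = 193.8 kips.
Design strength φR_n = 0.85 × 193.8 = 165 kips.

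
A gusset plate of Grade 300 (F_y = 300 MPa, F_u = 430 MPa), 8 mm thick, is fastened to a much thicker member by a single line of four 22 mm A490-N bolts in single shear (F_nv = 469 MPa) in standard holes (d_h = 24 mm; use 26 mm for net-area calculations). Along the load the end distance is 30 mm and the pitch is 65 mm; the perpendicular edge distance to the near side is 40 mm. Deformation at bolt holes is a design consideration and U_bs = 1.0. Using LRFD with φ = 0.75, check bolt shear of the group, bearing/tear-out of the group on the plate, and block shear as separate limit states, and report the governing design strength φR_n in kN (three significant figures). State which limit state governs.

Bolt shear: A_b = π·22²/4 = 380.1 mm²; R_n = 469 × 380.1 × 4 × 1 / 1000 = 713.1 kN → 0.75 × 713.1 = 535 kN.
Bearing: edge l_c = 18, r_n = 74.3 kN; interior l_c = 41, r_n = 169.2 kN; R_n = 74.3 + 3·169.2 = 582 kN → 437 kN.
Block shear: A_gv = 1800, A_nv = 1072, A_nt = 216 mm²; R_n = min(0.6F_uA_nv, 0.6F_yA_gv) + U_bs·F_u·A_nt = 369.5 kN → 277 kN.
Block shear governs: 277 kN.

277 kN (block shear governs)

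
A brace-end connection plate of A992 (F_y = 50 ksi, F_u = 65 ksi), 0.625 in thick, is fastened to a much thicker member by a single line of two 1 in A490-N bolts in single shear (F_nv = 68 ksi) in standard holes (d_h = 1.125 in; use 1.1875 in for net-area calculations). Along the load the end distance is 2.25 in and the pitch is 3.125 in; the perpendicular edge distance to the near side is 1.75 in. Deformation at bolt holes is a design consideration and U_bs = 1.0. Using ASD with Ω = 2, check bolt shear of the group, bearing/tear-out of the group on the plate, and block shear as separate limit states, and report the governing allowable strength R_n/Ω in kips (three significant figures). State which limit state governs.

Bolt shear: A_b = π·1²/4 = 0.7854 in²; R_n = 68 × 0.7854 × 2 × 1 = 106.8 kips → 106.8 / 2 = 53.4 kips.
Bearing: edge l_c = 1.688, r_n = 82.27 kips; interior l_c = 2, r_n = 97.5 kips; R_n = 82.27 + 1·97.5 = 179.8 kips → 89.9 kips.
Block shear: A_gv = 3.359, A_nv = 2.246, A_nt = 0.7227 in²; R_n = min(0.6F_uA_nv, 0.6F_yA_gv) + U_bs·F_u·A_nt = 134.6 kips → 67.3 kips.
Bolt shear governs: 53.4 kips.

53.4 kips (bolt shear governs)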